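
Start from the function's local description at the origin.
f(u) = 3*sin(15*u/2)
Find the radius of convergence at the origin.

The radius of convergence is infinite.

The factor -sin(15*u/2) is entire and contributes no finite singular point.
The polynomial part has no poles.
No finite singular points: the Taylor series at 0 converges everywhere.


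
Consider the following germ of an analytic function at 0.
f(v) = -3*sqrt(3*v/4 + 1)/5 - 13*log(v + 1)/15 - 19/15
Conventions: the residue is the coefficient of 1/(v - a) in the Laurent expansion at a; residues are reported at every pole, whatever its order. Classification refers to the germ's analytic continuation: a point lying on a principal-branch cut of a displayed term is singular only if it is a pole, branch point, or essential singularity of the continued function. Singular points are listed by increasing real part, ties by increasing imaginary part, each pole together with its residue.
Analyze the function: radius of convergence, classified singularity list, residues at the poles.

Radius of convergence at 0: 1.
At -4/3: an algebraic (square-root) branch point.
At -1: a logarithmic branch point.

Branch term (-13/15)*log(1 - v/(-1)): its argument vanishes at v = -1, a logarithmic branch point, modulus 1.
Branch term (-3/5)*sqrt(1 - v/(-4/3)): its argument vanishes at v = -4/3, a square-root branch point, modulus 4/3.
The radius of convergence is the smallest modulus among the singular points: 1.
List the singular points by increasing real part (a conjugate pair: the negative imaginary part first).


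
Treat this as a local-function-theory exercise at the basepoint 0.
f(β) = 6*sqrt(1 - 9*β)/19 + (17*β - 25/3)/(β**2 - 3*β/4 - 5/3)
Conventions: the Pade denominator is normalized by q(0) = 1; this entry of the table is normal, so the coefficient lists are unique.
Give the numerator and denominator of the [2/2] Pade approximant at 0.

Taylor coefficients needed (expand at 0): a_0 = 101/19, a_1 = -5271/380, a_2 = 41079/7600, a_3 = -3910851/152000, a_4 = -214831881/3040000.
Write the denominator as Q(β) = 1 + q1*β + q2*β^2. Requiring Q*f - P = O(β^5) with deg P <= 2 kills the coefficients of β^3..β^4 in Q*f:
  β^3: a_3 + q1*a_2 + q2*a_1 = 0, i.e. -3910851/152000 + (41079/7600)*q1 + (-5271/380)*q2 = 0.
  β^4: a_4 + q1*a_3 + q2*a_2 = 0, i.e. -214831881/3040000 + (-3910851/152000)*q1 + (41079/7600)*q2 = 0.
Solving this linear system: q1 = -7183514961/2102956820, q2 = -13399907991/4205913640.
The numerator is Q*f truncated at degree 2: P0 = a_0 = 101/19; P1 = a_1 + q1*a_0 = -319942320243/9989044895; P2 = a_2 + q1*a_1 + q2*a_0 = 358122105612/9989044895.

The Pade approximant has numerator coefficients [101/19, -319942320243/9989044895, 358122105612/9989044895]; denominator coefficients [1, -7183514961/2102956820, -13399907991/4205913640].


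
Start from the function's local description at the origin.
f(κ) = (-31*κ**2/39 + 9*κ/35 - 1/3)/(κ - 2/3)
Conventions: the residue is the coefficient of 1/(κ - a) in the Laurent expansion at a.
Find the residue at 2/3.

The residue is -6329/12285.

At the order-1 pole 2/3 set g(κ) = (κ - (2/3))*f(κ) = -31*κ**2/39 + 9*κ/35 - 1/3.
Simple pole: residue = g(a) at a = 2/3, which is -6329/12285.


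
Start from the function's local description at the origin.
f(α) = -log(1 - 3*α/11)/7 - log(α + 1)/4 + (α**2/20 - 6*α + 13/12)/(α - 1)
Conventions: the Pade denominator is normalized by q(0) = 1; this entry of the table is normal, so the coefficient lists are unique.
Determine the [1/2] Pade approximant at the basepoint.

The Pade approximant has numerator coefficients [-13/12, 634101660323/108694417986]; denominator coefficients [1, -2695081222/2587962333, 25379127209/284675856630].

Taylor coefficients needed (expand at 0): a_0 = -13/12, a_1 = 1087/231, a_2 = 507893/101640, a_3 = 2674519/559020.
Write the denominator as Q(α) = 1 + q1*α + q2*α^2. Requiring Q*f - P = O(α^4) with deg P <= 1 kills the coefficients of α^2..α^3 in Q*f:
  α^2: a_2 + q1*a_1 + q2*a_0 = 0, i.e. 507893/101640 + (1087/231)*q1 + (-13/12)*q2 = 0.
  α^3: a_3 + q1*a_2 + q2*a_1 = 0, i.e. 2674519/559020 + (507893/101640)*q1 + (1087/231)*q2 = 0.
Solving this linear system: q1 = -2695081222/2587962333, q2 = 25379127209/284675856630.
The numerator is Q*f truncated at degree 1: P0 = a_0 = -13/12; P1 = a_1 + q1*a_0 = 634101660323/108694417986.


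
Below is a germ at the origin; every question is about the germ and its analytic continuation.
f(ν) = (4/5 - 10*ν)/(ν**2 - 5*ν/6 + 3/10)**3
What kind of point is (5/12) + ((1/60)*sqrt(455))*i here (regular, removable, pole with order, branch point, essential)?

The point is a pole of order 3.

The denominator factor ν**2 - 5*ν/6 + 3/10 vanishes at (5/12) + ((1/60)*sqrt(455))*i and appears to the power 3; the numerator there equals (-101/30) - ((1/6)*sqrt(455))*i, nonzero, and no other factor vanishes.
Hence a pole whose order is the multiplicity, 3.


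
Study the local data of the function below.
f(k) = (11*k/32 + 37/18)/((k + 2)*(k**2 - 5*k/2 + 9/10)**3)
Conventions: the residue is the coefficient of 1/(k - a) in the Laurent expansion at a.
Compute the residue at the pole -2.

At the order-1 pole -2 set g(k) = (k - (-2))*f(k) = (11*k/32 + 37/18)/(k**2 - 5*k/2 + 9/10)**3.
Simple pole: residue = g(a) at a = -2, which is 24625/17465382.

The residue is 24625/17465382.


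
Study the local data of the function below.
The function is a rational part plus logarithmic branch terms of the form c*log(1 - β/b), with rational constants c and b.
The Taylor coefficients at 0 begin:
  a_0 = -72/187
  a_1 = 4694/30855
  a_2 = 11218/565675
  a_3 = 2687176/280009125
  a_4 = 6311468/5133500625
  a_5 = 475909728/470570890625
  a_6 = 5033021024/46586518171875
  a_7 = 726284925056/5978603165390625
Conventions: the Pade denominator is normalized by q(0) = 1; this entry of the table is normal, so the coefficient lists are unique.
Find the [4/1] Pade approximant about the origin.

Taylor coefficients needed (read off): a_0 = -72/187, a_1 = 4694/30855, a_2 = 11218/565675, a_3 = 2687176/280009125, a_4 = 6311468/5133500625, a_5 = 475909728/470570890625.
Write the denominator as Q(β) = 1 + q1*β. Requiring Q*f - P = O(β^6) with deg P <= 4 kills the coefficients of β^5..β^5 in Q*f:
  β^5: a_5 + q1*a_4 = 0, i.e. 475909728/470570890625 + (6311468/5133500625)*q1 = 0.
Solving this linear system: q1 = -356932296/433913425.
The numerator is Q*f truncated at degree 4: P0 = a_0 = -72/187; P1 = a_1 + q1*a_0 = 610320398/1301740275; P2 = a_2 + q1*a_1 = -228477154/2169567125; P3 = a_3 + q1*a_2 = -8300024/1235829375; P4 = a_4 + q1*a_3 = -1084464716/162717534375.

The Pade approximant has numerator coefficients [-72/187, 610320398/1301740275, -228477154/2169567125, -8300024/1235829375, -1084464716/162717534375]; denominator coefficients [1, -356932296/433913425].


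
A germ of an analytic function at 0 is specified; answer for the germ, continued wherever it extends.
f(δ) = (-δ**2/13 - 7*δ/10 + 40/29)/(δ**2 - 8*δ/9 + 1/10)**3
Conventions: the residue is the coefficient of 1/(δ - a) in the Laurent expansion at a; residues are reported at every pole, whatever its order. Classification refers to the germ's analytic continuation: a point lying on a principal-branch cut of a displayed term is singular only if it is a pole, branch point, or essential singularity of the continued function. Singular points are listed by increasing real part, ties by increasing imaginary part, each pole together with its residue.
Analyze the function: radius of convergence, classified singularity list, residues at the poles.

Radius of convergence at 0: 4/9 - (1/90)*sqrt(790).
At 4/9 - (1/90)*sqrt(790): a pole of order 3; residue -(3524565555/1487005624)*sqrt(790).
At 4/9 + (1/90)*sqrt(790): a pole of order 3; residue (3524565555/1487005624)*sqrt(790).

Denominator factor (δ**2 - 8*δ/9 + 1/10)^3: discriminant 158/405, real irrational roots 4/9 + (1/90)*sqrt(790) and 4/9 - (1/90)*sqrt(790); poles of order 3, moduli 4/9 + (1/90)*sqrt(790) and 4/9 - (1/90)*sqrt(790).
The radius of convergence is the smallest modulus among the singular points: 4/9 - (1/90)*sqrt(790).
The factor δ**2 - 8*δ/9 + 1/10 splits as (δ - a)(δ - a') with a = 4/9 - (1/90)*sqrt(790), a' = 4/9 + (1/90)*sqrt(790). At the order-3 pole a set g(δ) = (δ - a)^3*f(δ) = [-δ**2/13 - 7*δ/10 + 40/29] / (δ - a')^3.
Order-3 pole: residue = g''(a)/2; g''(4/9 - (1/90)*sqrt(790)) = -(3524565555/743502812)*sqrt(790), so the residue is -(3524565555/1487005624)*sqrt(790).
The factor δ**2 - 8*δ/9 + 1/10 splits as (δ - a)(δ - a') with a = 4/9 + (1/90)*sqrt(790), a' = 4/9 - (1/90)*sqrt(790). At the order-3 pole a set g(δ) = (δ - a)^3*f(δ) = [-δ**2/13 - 7*δ/10 + 40/29] / (δ - a')^3.
Order-3 pole: residue = g''(a)/2; g''(4/9 + (1/90)*sqrt(790)) = (3524565555/743502812)*sqrt(790), so the residue is (3524565555/1487005624)*sqrt(790).
List the singular points by increasing real part (a conjugate pair: the negative imaginary part first).


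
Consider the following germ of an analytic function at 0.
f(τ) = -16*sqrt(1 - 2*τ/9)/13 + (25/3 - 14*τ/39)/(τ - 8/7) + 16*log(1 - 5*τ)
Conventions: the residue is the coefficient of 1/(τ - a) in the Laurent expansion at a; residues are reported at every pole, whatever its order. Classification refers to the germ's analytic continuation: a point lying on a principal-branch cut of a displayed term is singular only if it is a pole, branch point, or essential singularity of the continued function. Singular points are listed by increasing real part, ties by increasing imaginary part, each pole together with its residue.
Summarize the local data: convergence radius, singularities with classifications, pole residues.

Radius of convergence at 0: 1/5.
At 1/5: a logarithmic branch point.
At 8/7: a pole of order 1; residue 103/13.
At 9/2: an algebraic (square-root) branch point.

Denominator factor (τ - 8/7): pole of order 1 at 8/7, modulus 8/7.
Branch term (16)*log(1 - τ/(1/5)): its argument vanishes at τ = 1/5, a logarithmic branch point, modulus 1/5.
Branch term (-16/13)*sqrt(1 - τ/(9/2)): its argument vanishes at τ = 9/2, a square-root branch point, modulus 9/2.
The radius of convergence is the smallest modulus among the singular points: 1/5.
The branch terms are analytic at 8/7 and contribute nothing to the residue; only the rational part matters.
At the order-1 pole 8/7 set g(τ) = (τ - (8/7))*(rational part) = 25/3 - 14*τ/39.
Simple pole: residue = g(a) at a = 8/7, which is 103/13.
List the singular points by increasing real part (a conjugate pair: the negative imaginary part first).


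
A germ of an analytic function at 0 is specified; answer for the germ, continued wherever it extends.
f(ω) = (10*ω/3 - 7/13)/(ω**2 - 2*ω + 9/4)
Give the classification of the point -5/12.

Denominator factors: ω**2 - 2*ω + 9/4 = 469/144 at ω = -5/12 — none vanishes.
So the germ continues analytically to -5/12.

The point is a regular point.


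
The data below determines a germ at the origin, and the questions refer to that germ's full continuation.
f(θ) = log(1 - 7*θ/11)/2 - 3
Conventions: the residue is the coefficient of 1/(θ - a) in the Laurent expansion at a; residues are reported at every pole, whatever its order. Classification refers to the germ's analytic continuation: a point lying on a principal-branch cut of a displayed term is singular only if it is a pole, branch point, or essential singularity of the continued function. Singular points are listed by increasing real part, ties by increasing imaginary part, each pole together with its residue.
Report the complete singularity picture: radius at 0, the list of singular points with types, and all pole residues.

Radius of convergence at 0: 11/7.
At 11/7: a logarithmic branch point.

Branch term (1/2)*log(1 - θ/(11/7)): its argument vanishes at θ = 11/7, a logarithmic branch point, modulus 11/7.
The radius of convergence is the smallest modulus among the singular points: 11/7.


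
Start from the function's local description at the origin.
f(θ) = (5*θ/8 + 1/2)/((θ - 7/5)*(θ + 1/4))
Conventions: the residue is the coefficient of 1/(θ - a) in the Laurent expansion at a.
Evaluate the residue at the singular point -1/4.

The residue is -5/24.

At the order-1 pole -1/4 set g(θ) = (θ - (-1/4))*f(θ) = (5*θ/8 + 1/2)/(θ - 7/5).
Simple pole: residue = g(a) at a = -1/4, which is -5/24.


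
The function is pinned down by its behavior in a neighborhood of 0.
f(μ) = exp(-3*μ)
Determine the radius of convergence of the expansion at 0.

The radius of convergence is infinite.

The factor exp(-3*μ) is entire and contributes no finite singular point.
The polynomial part has no poles.
No finite singular points: the Taylor series at 0 converges everywhere.


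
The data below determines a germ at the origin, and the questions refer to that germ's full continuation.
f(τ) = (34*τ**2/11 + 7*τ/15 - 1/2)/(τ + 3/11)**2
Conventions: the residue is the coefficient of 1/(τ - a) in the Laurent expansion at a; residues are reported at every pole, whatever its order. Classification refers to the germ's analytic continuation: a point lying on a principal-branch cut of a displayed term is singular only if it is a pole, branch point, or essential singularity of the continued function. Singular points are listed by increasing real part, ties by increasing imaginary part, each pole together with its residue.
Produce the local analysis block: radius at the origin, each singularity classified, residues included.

Radius of convergence at 0: 3/11.
At -3/11: a pole of order 2; residue -2213/1815.

Denominator factor (τ + 3/11)^2: pole of order 2 at -3/11, modulus 3/11.
The radius of convergence is the smallest modulus among the singular points: 3/11.
At the order-2 pole -3/11 set g(τ) = (τ - (-3/11))^2*f(τ) = 34*τ**2/11 + 7*τ/15 - 1/2.
Order-2 pole: residue = g'(a); g'(-3/11) = -2213/1815, so the residue is -2213/1815.


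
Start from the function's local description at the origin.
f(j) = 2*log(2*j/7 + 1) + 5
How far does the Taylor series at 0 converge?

Branch term (2)*log(1 - j/(-7/2)): its argument vanishes at j = -7/2, a logarithmic branch point, modulus 7/2.
The radius of convergence is the smallest modulus among the singular points: 7/2.

The radius of convergence is 7/2.


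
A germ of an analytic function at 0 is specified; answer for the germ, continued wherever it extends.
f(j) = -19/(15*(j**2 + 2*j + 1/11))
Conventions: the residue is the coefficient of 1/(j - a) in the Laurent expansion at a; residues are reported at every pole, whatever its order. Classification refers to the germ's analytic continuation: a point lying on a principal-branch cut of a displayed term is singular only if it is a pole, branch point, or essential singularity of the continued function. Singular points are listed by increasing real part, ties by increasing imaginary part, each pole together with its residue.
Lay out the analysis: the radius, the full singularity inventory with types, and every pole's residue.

Radius of convergence at 0: 1 - (1/11)*sqrt(110).
At -1 - (1/11)*sqrt(110): a pole of order 1; residue (19/300)*sqrt(110).
At -1 + (1/11)*sqrt(110): a pole of order 1; residue -(19/300)*sqrt(110).

Denominator factor (j**2 + 2*j + 1/11): discriminant 40/11, real irrational roots -1 + (1/11)*sqrt(110) and -1 - (1/11)*sqrt(110); poles of order 1, moduli 1 - (1/11)*sqrt(110) and 1 + (1/11)*sqrt(110).
The radius of convergence is the smallest modulus among the singular points: 1 - (1/11)*sqrt(110).
The factor j**2 + 2*j + 1/11 splits as (j - a)(j - a') with a = -1 - (1/11)*sqrt(110), a' = -1 + (1/11)*sqrt(110). At the order-1 pole a set g(j) = (j - a)*f(j) = [-19/15] / (j - a').
Simple pole: residue = g(a) at a = -1 - (1/11)*sqrt(110), which is (19/300)*sqrt(110).
The factor j**2 + 2*j + 1/11 splits as (j - a)(j - a') with a = -1 + (1/11)*sqrt(110), a' = -1 - (1/11)*sqrt(110). At the order-1 pole a set g(j) = (j - a)*f(j) = [-19/15] / (j - a').
Simple pole: residue = g(a) at a = -1 + (1/11)*sqrt(110), which is -(19/300)*sqrt(110).
List the singular points by increasing real part (a conjugate pair: the negative imaginary part first).


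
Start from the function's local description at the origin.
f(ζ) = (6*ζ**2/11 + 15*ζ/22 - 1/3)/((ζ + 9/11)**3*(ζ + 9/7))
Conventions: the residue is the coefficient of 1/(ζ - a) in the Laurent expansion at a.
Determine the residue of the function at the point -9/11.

At the order-3 pole -9/11 set g(ζ) = (ζ - (-9/11))^3*f(ζ) = (6*ζ**2/11 + 15*ζ/22 - 1/3)/(ζ + 9/7).
Order-3 pole: residue = g''(a)/2; g''(-9/11) = -844459/139968, so the residue is -844459/279936.

The residue is -844459/279936.


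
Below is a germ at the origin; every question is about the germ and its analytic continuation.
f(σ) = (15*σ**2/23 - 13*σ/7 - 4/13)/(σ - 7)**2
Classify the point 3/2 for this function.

Denominator factors: σ - 7 = -11/2 at σ = 3/2 — none vanishes.
So the germ continues analytically to 3/2.

The point is a regular point.


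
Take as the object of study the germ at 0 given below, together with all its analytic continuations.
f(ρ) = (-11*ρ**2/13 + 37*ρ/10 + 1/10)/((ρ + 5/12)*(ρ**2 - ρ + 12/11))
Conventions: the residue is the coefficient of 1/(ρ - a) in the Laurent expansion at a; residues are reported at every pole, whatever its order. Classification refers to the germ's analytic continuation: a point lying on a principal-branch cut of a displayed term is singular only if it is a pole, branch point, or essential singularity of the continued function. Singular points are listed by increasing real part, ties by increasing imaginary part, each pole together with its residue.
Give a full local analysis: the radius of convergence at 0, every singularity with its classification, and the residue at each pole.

Denominator factor (ρ + 5/12): pole of order 1 at -5/12, modulus 5/12.
Denominator factor (ρ**2 - ρ + 12/11): discriminant -37/11, complex-conjugate roots (1/2) + ((1/22)*sqrt(407))*i and (1/2) - ((1/22)*sqrt(407))*i; poles of order 1, moduli (2/11)*sqrt(33) and (2/11)*sqrt(33).
The radius of convergence is the smallest modulus among the singular points: 5/12.
At the order-1 pole -5/12 set g(ρ) = (ρ - (-5/12))*f(ρ) = (-11*ρ**2/13 + 37*ρ/10 + 1/10)/(ρ**2 - ρ + 12/11).
Simple pole: residue = g(a) at a = -5/12, which is -163559/173095.
The factor ρ**2 - ρ + 12/11 splits as (ρ - a)(ρ - a') with a = (1/2) - ((1/22)*sqrt(407))*i, a' = (1/2) + ((1/22)*sqrt(407))*i. At the order-1 pole a set g(ρ) = (ρ - a)*f(ρ) = [(-11*ρ**2/13 + 37*ρ/10 + 1/10)/(ρ + 5/12)] / (ρ - a').
Simple pole: residue = g(a) at a = (1/2) - ((1/22)*sqrt(407))*i, which is (8547/173095) + ((478317/6404515)*sqrt(407))*i.
The factor ρ**2 - ρ + 12/11 splits as (ρ - a)(ρ - a') with a = (1/2) + ((1/22)*sqrt(407))*i, a' = (1/2) - ((1/22)*sqrt(407))*i. At the order-1 pole a set g(ρ) = (ρ - a)*f(ρ) = [(-11*ρ**2/13 + 37*ρ/10 + 1/10)/(ρ + 5/12)] / (ρ - a').
Simple pole: residue = g(a) at a = (1/2) + ((1/22)*sqrt(407))*i, which is (8547/173095) - ((478317/6404515)*sqrt(407))*i.
List the singular points by increasing real part (a conjugate pair: the negative imaginary part first).

Radius of convergence at 0: 5/12.
At -5/12: a pole of order 1; residue -163559/173095.
At (1/2) - ((1/22)*sqrt(407))*i: a pole of order 1; residue (8547/173095) + ((478317/6404515)*sqrt(407))*i.
At (1/2) + ((1/22)*sqrt(407))*i: a pole of order 1; residue (8547/173095) - ((478317/6404515)*sqrt(407))*i.


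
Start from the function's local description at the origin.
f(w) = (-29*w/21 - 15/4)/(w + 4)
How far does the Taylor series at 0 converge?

Denominator factor (w + 4): pole of order 1 at -4, modulus 4.
The radius of convergence is the smallest modulus among the singular points: 4.

The radius of convergence is 4.


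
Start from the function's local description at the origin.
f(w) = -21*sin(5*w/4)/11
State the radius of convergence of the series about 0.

The radius of convergence is infinite.

The factor sin(5*w/4) is entire and contributes no finite singular point.
The polynomial part has no poles.
No finite singular points: the Taylor series at 0 converges everywhere.


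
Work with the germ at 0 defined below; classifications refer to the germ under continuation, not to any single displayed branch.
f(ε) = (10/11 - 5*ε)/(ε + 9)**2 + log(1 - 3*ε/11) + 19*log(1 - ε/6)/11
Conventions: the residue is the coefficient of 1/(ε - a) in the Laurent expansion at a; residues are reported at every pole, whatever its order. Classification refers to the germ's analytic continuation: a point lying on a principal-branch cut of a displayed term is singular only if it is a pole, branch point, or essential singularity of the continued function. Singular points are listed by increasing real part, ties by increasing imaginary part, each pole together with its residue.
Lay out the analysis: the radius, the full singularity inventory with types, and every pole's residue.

Denominator factor (ε + 9)^2: pole of order 2 at -9, modulus 9.
Branch term (1)*log(1 - ε/(11/3)): its argument vanishes at ε = 11/3, a logarithmic branch point, modulus 11/3.
Branch term (19/11)*log(1 - ε/(6)): its argument vanishes at ε = 6, a logarithmic branch point, modulus 6.
The radius of convergence is the smallest modulus among the singular points: 11/3.
The branch terms are analytic at -9 and contribute nothing to the residue; only the rational part matters.
At the order-2 pole -9 set g(ε) = (ε - (-9))^2*(rational part) = 10/11 - 5*ε.
Order-2 pole: residue = g'(a); g'(-9) = -5, so the residue is -5.
List the singular points by increasing real part (a conjugate pair: the negative imaginary part first).

Radius of convergence at 0: 11/3.
At -9: a pole of order 2; residue -5.
At 11/3: a logarithmic branch point.
At 6: a logarithmic branch point.


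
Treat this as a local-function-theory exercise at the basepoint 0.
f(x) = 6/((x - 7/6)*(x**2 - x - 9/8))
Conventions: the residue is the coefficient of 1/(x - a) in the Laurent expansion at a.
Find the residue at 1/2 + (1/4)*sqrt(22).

The factor x**2 - x - 9/8 splits as (x - a)(x - a') with a = 1/2 + (1/4)*sqrt(22), a' = 1/2 - (1/4)*sqrt(22). At the order-1 pole a set g(x) = (x - a)*f(x) = [6/(x - 7/6)] / (x - a').
Simple pole: residue = g(a) at a = 1/2 + (1/4)*sqrt(22), which is 216/67 + (288/737)*sqrt(22).

The residue is 216/67 + (288/737)*sqrt(22).


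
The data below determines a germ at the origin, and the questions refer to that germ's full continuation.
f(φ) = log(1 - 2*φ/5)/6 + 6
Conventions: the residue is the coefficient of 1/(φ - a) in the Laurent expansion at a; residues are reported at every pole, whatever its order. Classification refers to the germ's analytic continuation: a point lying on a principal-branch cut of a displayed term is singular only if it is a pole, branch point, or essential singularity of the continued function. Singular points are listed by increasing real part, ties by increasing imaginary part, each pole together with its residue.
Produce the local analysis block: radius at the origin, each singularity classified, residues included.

Branch term (1/6)*log(1 - φ/(5/2)): its argument vanishes at φ = 5/2, a logarithmic branch point, modulus 5/2.
The radius of convergence is the smallest modulus among the singular points: 5/2.

Radius of convergence at 0: 5/2.
At 5/2: a logarithmic branch point.


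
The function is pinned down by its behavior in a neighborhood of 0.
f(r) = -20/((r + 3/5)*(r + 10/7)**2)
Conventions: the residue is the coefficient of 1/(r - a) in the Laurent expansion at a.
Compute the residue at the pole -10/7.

The residue is 24500/841.

At the order-2 pole -10/7 set g(r) = (r - (-10/7))^2*f(r) = -20/(r + 3/5).
Order-2 pole: residue = g'(a); g'(-10/7) = 24500/841, so the residue is 24500/841.


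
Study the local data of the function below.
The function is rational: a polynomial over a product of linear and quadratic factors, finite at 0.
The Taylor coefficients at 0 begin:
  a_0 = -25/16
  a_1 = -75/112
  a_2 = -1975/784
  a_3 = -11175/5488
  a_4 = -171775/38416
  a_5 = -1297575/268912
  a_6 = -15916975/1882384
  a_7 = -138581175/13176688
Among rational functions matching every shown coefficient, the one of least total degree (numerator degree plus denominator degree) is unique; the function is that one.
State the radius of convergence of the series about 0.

The radius of convergence is 7/10.

No rational of total degree below 2 reproduces all 8 coefficients; solving the [0/2] Pade equations on them gives f(x) = 35/(32*(x - 7/10)*(x + 1)), whose expansion matches every shown term.
Denominator factor (x + 1): pole of order 1 at -1, modulus 1.
Denominator factor (x - 7/10): pole of order 1 at 7/10, modulus 7/10.
The radius of convergence is the smallest modulus among the singular points: 7/10.


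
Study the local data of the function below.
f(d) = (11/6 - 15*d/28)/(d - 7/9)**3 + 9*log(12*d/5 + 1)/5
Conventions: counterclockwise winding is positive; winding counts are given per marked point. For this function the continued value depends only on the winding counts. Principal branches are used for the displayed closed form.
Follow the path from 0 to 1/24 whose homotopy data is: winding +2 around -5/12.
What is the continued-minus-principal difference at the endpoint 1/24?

The rational part is single-valued and drops out of the difference; each branch term changes only by its own monodromy.
(9/5)*log(1 - d/(-5/12)): each positive loop around -5/12 adds 2*pi*i to the log, so winding +2 contributes (9/5)*(2)*2*pi*i = (36/5)*pi*i.
Summing the contributions at d = 1/24 gives (36/5)*pi*i.

Continued minus principal equals (36/5)*pi*i.


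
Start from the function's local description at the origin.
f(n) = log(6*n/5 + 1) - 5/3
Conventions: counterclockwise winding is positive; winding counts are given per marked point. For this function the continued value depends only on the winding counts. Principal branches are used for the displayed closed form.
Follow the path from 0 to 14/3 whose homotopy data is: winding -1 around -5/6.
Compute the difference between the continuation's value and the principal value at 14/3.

The rational part is single-valued and drops out of the difference; each branch term changes only by its own monodromy.
(1)*log(1 - n/(-5/6)): each positive loop around -5/6 adds 2*pi*i to the log, so winding -1 contributes (1)*(-1)*2*pi*i = -(2)*pi*i.
Summing the contributions at n = 14/3 gives -(2)*pi*i.

Continued minus principal equals -(2)*pi*i.


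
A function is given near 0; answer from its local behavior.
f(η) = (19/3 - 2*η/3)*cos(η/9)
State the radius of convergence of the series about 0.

The radius of convergence is infinite.

The factor cos(η/9) is entire and contributes no finite singular point.
The polynomial part has no poles.
No finite singular points: the Taylor series at 0 converges everywhere.


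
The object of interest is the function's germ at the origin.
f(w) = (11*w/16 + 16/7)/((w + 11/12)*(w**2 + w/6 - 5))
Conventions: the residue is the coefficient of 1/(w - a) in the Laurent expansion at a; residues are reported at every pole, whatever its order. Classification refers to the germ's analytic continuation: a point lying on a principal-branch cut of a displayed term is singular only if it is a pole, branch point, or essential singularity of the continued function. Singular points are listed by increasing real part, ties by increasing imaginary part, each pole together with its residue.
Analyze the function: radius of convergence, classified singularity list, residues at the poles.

Radius of convergence at 0: 11/12.
At -1/12 - (1/12)*sqrt(721): a pole of order 1; residue 2225/11592 - (25567/8357832)*sqrt(721).
At -11/12: a pole of order 1; residue -2225/5796.
At -1/12 + (1/12)*sqrt(721): a pole of order 1; residue 2225/11592 + (25567/8357832)*sqrt(721).

Denominator factor (w**2 + w/6 - 5): discriminant 721/36, real irrational roots -1/12 + (1/12)*sqrt(721) and -1/12 - (1/12)*sqrt(721); poles of order 1, moduli -1/12 + (1/12)*sqrt(721) and 1/12 + (1/12)*sqrt(721).
Denominator factor (w + 11/12): pole of order 1 at -11/12, modulus 11/12.
The radius of convergence is the smallest modulus among the singular points: 11/12.
The factor w**2 + w/6 - 5 splits as (w - a)(w - a') with a = -1/12 - (1/12)*sqrt(721), a' = -1/12 + (1/12)*sqrt(721). At the order-1 pole a set g(w) = (w - a)*f(w) = [(11*w/16 + 16/7)/(w + 11/12)] / (w - a').
Simple pole: residue = g(a) at a = -1/12 - (1/12)*sqrt(721), which is 2225/11592 - (25567/8357832)*sqrt(721).
At the order-1 pole -11/12 set g(w) = (w - (-11/12))*f(w) = (11*w/16 + 16/7)/(w**2 + w/6 - 5).
Simple pole: residue = g(a) at a = -11/12, which is -2225/5796.
The factor w**2 + w/6 - 5 splits as (w - a)(w - a') with a = -1/12 + (1/12)*sqrt(721), a' = -1/12 - (1/12)*sqrt(721). At the order-1 pole a set g(w) = (w - a)*f(w) = [(11*w/16 + 16/7)/(w + 11/12)] / (w - a').
Simple pole: residue = g(a) at a = -1/12 + (1/12)*sqrt(721), which is 2225/11592 + (25567/8357832)*sqrt(721).
List the singular points by increasing real part (a conjugate pair: the negative imaginary part first).


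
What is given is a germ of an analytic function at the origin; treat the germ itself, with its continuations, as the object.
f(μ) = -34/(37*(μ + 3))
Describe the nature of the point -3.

The denominator factor μ + 3 vanishes at -3 and appears to the power 1; the numerator there equals -34/37, nonzero, and no other factor vanishes.
Hence a pole whose order is the multiplicity, 1.

The point is a pole of order 1.


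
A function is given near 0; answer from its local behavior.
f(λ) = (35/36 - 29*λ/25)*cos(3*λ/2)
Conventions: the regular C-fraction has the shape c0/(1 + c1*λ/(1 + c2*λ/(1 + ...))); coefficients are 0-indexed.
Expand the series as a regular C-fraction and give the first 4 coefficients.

Taylor coefficients (expand at 0): a_0 = 35/36, a_1 = -29/25, a_2 = -35/32, a_3 = 261/200.
c0 = a_0 = 35/36. Peel one level at a time: if S = 1 + c*λ/S' with S'(0) = 1, then c is the λ-coefficient of S and S' = c*λ/(S - 1).
S_1 = c0/f = 1 + (1044/875)*λ + (15610113/6125000)*λ^2 + ...; c1 = 1044/875.
S_2 = c1*λ/(S_1 - 1) = 1 + (-1734457/812000)*λ + (1734457/861184)*λ^2 + ...; c2 = -1734457/812000.
S_3 = c2*λ/(S_2 - 1) = 1 + (875/928)*λ + ...; c3 = 875/928.

The regular C-fraction coefficients are [35/36, 1044/875, -1734457/812000, 875/928].


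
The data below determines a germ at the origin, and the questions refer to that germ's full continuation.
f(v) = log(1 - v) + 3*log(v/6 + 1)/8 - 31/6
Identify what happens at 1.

The point is a logarithmic branch point.

The term (1)*log(1 - v/(1)) has argument 1 - 1/(1) = 0 at 1: a logarithmic (infinitely-sheeted) branch point; the remaining terms are analytic or single-valued there.


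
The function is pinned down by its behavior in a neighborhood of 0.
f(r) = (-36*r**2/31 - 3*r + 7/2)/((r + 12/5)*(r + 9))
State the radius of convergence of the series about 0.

Denominator factor (r + 9): pole of order 1 at -9, modulus 9.
Denominator factor (r + 12/5): pole of order 1 at -12/5, modulus 12/5.
The radius of convergence is the smallest modulus among the singular points: 12/5.

The radius of convergence is 12/5.


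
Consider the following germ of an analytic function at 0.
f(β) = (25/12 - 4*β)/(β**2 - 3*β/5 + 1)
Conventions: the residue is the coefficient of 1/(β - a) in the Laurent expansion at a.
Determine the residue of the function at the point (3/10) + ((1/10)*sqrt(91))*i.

The residue is (-2) - ((53/1092)*sqrt(91))*i.

The factor β**2 - 3*β/5 + 1 splits as (β - a)(β - a') with a = (3/10) + ((1/10)*sqrt(91))*i, a' = (3/10) - ((1/10)*sqrt(91))*i. At the order-1 pole a set g(β) = (β - a)*f(β) = [25/12 - 4*β] / (β - a').
Simple pole: residue = g(a) at a = (3/10) + ((1/10)*sqrt(91))*i, which is (-2) - ((53/1092)*sqrt(91))*i.


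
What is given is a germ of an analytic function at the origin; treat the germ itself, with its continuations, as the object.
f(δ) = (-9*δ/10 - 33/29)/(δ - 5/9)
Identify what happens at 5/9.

The point is a pole of order 1.

The denominator factor δ - 5/9 vanishes at 5/9 and appears to the power 1; the numerator there equals -95/58, nonzero, and no other factor vanishes.
Hence a pole whose order is the multiplicity, 1.


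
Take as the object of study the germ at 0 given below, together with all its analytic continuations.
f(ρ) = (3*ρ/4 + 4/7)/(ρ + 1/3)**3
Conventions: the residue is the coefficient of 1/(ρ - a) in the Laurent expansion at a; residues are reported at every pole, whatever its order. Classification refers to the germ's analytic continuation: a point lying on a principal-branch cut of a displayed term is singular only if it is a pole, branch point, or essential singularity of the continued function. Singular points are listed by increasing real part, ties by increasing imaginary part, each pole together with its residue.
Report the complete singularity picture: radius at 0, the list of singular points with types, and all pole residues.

Radius of convergence at 0: 1/3.
At -1/3: a pole of order 3; residue 0.

Denominator factor (ρ + 1/3)^3: pole of order 3 at -1/3, modulus 1/3.
The radius of convergence is the smallest modulus among the singular points: 1/3.
At the order-3 pole -1/3 set g(ρ) = (ρ - (-1/3))^3*f(ρ) = 3*ρ/4 + 4/7.
Order-3 pole: residue = g''(a)/2; g''(-1/3) = 0, so the residue is 0.


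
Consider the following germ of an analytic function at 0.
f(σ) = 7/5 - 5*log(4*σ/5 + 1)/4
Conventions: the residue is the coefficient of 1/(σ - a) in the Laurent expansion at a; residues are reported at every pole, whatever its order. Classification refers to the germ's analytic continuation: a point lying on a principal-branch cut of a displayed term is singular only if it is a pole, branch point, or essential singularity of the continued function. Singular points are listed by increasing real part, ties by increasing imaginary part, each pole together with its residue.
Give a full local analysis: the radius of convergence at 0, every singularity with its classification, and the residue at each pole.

Branch term (-5/4)*log(1 - σ/(-5/4)): its argument vanishes at σ = -5/4, a logarithmic branch point, modulus 5/4.
The radius of convergence is the smallest modulus among the singular points: 5/4.

Radius of convergence at 0: 5/4.
At -5/4: a logarithmic branch point.


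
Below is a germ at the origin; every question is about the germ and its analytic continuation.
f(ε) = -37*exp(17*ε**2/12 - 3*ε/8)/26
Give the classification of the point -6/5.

The point is a regular point.

There is no denominator, hence no pole anywhere.
The factor exp(17*ε**2/12 - 3*ε/8) is entire.
So the germ continues analytically to -6/5.


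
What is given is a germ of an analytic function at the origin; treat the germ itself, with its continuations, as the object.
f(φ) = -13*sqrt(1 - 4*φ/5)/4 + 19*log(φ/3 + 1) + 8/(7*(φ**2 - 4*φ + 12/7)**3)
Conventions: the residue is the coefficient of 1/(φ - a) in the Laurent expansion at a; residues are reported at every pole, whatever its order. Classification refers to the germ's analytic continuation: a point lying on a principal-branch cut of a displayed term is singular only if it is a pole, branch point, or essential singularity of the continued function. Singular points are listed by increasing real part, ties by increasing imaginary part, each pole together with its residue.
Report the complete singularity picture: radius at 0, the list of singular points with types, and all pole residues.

Radius of convergence at 0: 2 - (4/7)*sqrt(7).
At -3: a logarithmic branch point.
At 2 - (4/7)*sqrt(7): a pole of order 3; residue -(21/2048)*sqrt(7).
At 5/4: an algebraic (square-root) branch point.
At 2 + (4/7)*sqrt(7): a pole of order 3; residue (21/2048)*sqrt(7).

Denominator factor (φ**2 - 4*φ + 12/7)^3: discriminant 64/7, real irrational roots 2 + (4/7)*sqrt(7) and 2 - (4/7)*sqrt(7); poles of order 3, moduli 2 + (4/7)*sqrt(7) and 2 - (4/7)*sqrt(7).
Branch term (19)*log(1 - φ/(-3)): its argument vanishes at φ = -3, a logarithmic branch point, modulus 3.
Branch term (-13/4)*sqrt(1 - φ/(5/4)): its argument vanishes at φ = 5/4, a square-root branch point, modulus 5/4.
The radius of convergence is the smallest modulus among the singular points: 2 - (4/7)*sqrt(7).
The branch terms are analytic at 2 - (4/7)*sqrt(7) and contribute nothing to the residue; only the rational part matters.
The factor φ**2 - 4*φ + 12/7 splits as (φ - a)(φ - a') with a = 2 - (4/7)*sqrt(7), a' = 2 + (4/7)*sqrt(7). At the order-3 pole a set g(φ) = (φ - a)^3*(rational part) = [8/7] / (φ - a')^3.
Order-3 pole: residue = g''(a)/2; g''(2 - (4/7)*sqrt(7)) = -(21/1024)*sqrt(7), so the residue is -(21/2048)*sqrt(7).
The branch terms are analytic at 2 + (4/7)*sqrt(7) and contribute nothing to the residue; only the rational part matters.
The factor φ**2 - 4*φ + 12/7 splits as (φ - a)(φ - a') with a = 2 + (4/7)*sqrt(7), a' = 2 - (4/7)*sqrt(7). At the order-3 pole a set g(φ) = (φ - a)^3*(rational part) = [8/7] / (φ - a')^3.
Order-3 pole: residue = g''(a)/2; g''(2 + (4/7)*sqrt(7)) = (21/1024)*sqrt(7), so the residue is (21/2048)*sqrt(7).
List the singular points by increasing real part (a conjugate pair: the negative imaginary part first).


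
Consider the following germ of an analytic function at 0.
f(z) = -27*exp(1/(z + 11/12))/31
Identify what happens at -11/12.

The exponent 1/(z - (-11/12)) has a pole at -11/12, so exp(1/(z - (-11/12))) takes every nonzero value near it: an essential singularity (not a pole of any order).

The point is an essential singularity.


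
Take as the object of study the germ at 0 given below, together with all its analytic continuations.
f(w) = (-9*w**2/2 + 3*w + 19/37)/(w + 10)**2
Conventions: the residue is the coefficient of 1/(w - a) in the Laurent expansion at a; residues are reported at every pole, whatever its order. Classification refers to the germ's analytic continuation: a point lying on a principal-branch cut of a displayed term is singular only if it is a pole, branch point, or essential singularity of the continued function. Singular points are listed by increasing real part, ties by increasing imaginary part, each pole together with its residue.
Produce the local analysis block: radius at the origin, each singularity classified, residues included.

Radius of convergence at 0: 10.
At -10: a pole of order 2; residue 93.

Denominator factor (w + 10)^2: pole of order 2 at -10, modulus 10.
The radius of convergence is the smallest modulus among the singular points: 10.
At the order-2 pole -10 set g(w) = (w - (-10))^2*f(w) = -9*w**2/2 + 3*w + 19/37.
Order-2 pole: residue = g'(a); g'(-10) = 93, so the residue is 93.


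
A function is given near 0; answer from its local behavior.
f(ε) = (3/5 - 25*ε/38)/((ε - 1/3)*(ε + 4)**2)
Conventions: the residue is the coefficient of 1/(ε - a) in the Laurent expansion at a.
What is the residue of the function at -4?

The residue is -651/32110.

At the order-2 pole -4 set g(ε) = (ε - (-4))^2*f(ε) = (3/5 - 25*ε/38)/(ε - 1/3).
Order-2 pole: residue = g'(a); g'(-4) = -651/32110, so the residue is -651/32110.


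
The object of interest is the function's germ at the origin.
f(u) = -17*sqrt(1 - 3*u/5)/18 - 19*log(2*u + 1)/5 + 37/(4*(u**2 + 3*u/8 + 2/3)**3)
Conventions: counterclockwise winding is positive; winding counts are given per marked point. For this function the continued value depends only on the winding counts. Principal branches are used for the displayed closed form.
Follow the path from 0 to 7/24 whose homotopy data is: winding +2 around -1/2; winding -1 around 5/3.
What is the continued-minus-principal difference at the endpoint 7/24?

The rational part is single-valued and drops out of the difference; each branch term changes only by its own monodromy.
(-19/5)*log(1 - u/(-1/2)): each positive loop around -1/2 adds 2*pi*i to the log, so winding +2 contributes (-19/5)*(2)*2*pi*i = -(76/5)*pi*i.
(-17/18)*sqrt(1 - u/(5/3)): winding -1 is odd, the square root flips sign, contributing -2*(-17/18)*sqrt(1 - (7/24)/(5/3)) = -2*(-17/18)*sqrt(33/40) = (17/180)*sqrt(330).
Summing the contributions at u = 7/24 gives ((17/180)*sqrt(330)) - ((76/5)*pi)*i.

Continued minus principal equals ((17/180)*sqrt(330)) - ((76/5)*pi)*i.
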